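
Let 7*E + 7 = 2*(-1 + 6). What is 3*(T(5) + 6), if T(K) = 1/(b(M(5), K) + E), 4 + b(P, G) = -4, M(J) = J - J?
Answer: 933/53 ≈ 17.604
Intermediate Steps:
M(J) = 0
b(P, G) = -8 (b(P, G) = -4 - 4 = -8)
E = 3/7 (E = -1 + (2*(-1 + 6))/7 = -1 + (2*5)/7 = -1 + (⅐)*10 = -1 + 10/7 = 3/7 ≈ 0.42857)
T(K) = -7/53 (T(K) = 1/(-8 + 3/7) = 1/(-53/7) = -7/53)
3*(T(5) + 6) = 3*(-7/53 + 6) = 3*(311/53) = 933/53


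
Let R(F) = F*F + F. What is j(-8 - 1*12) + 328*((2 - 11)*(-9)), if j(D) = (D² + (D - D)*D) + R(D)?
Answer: 27348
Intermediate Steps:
R(F) = F + F² (R(F) = F² + F = F + F²)
j(D) = D² + D*(1 + D) (j(D) = (D² + (D - D)*D) + D*(1 + D) = (D² + 0*D) + D*(1 + D) = (D² + 0) + D*(1 + D) = D² + D*(1 + D))
j(-8 - 1*12) + 328*((2 - 11)*(-9)) = (-8 - 1*12)*(1 + 2*(-8 - 1*12)) + 328*((2 - 11)*(-9)) = (-8 - 12)*(1 + 2*(-8 - 12)) + 328*(-9*(-9)) = -20*(1 + 2*(-20)) + 328*81 = -20*(1 - 40) + 26568 = -20*(-39) + 26568 = 780 + 26568 = 27348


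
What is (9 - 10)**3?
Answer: -1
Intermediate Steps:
(9 - 10)**3 = (-1)**3 = -1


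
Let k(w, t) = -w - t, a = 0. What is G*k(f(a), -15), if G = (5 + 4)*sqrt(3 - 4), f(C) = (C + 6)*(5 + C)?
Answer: -135*I ≈ -135.0*I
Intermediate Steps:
f(C) = (5 + C)*(6 + C) (f(C) = (6 + C)*(5 + C) = (5 + C)*(6 + C))
k(w, t) = -t - w
G = 9*I (G = 9*sqrt(-1) = 9*I ≈ 9.0*I)
G*k(f(a), -15) = (9*I)*(-1*(-15) - (30 + 0**2 + 11*0)) = (9*I)*(15 - (30 + 0 + 0)) = (9*I)*(15 - 1*30) = (9*I)*(15 - 30) = (9*I)*(-15) = -135*I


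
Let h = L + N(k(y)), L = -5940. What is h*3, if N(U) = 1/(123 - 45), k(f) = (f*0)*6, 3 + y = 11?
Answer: -463319/26 ≈ -17820.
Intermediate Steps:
y = 8 (y = -3 + 11 = 8)
k(f) = 0 (k(f) = 0*6 = 0)
N(U) = 1/78
h = -463319/78 (h = -5940 + 1/78 = -463319/78 ≈ -5940.0)
h*3 = -463319/78*3 = -463319/26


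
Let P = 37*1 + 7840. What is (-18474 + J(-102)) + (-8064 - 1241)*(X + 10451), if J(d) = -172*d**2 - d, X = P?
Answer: -172349900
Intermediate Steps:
P = 7877 (P = 37 + 7840 = 7877)
X = 7877
J(d) = -d - 172*d**2
(-18474 + J(-102)) + (-8064 - 1241)*(X + 10451) = (-18474 - 1*(-102)*(1 + 172*(-102))) + (-8064 - 1241)*(7877 + 10451) = (-18474 - 1*(-102)*(1 - 17544)) - 9305*18328 = (-18474 - 1*(-102)*(-17543)) - 170542040 = (-18474 - 1789386) - 170542040 = -1807860 - 170542040 = -172349900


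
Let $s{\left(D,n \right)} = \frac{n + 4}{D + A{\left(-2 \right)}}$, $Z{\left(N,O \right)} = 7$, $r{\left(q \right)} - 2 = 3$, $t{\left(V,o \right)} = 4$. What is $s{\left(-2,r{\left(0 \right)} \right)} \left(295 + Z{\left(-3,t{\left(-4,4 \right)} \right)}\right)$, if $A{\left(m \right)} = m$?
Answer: $- \frac{1359}{2} \approx -679.5$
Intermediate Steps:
$r{\left(q \right)} = 5$ ($r{\left(q \right)} = 2 + 3 = 5$)
$s{\left(D,n \right)} = \frac{4 + n}{-2 + D}$ ($s{\left(D,n \right)} = \frac{n + 4}{D - 2} = \frac{4 + n}{-2 + D}$)
$s{\left(-2,r{\left(0 \right)} \right)} \left(295 + Z{\left(-3,t{\left(-4,4 \right)} \right)}\right) = \frac{4 + 5}{-2 - 2} \left(295 + 7\right) = \frac{1}{-4} \cdot 9 \cdot 302 = \left(- \frac{1}{4}\right) 9 \cdot 302 = \left(- \frac{9}{4}\right) 302 = - \frac{1359}{2}$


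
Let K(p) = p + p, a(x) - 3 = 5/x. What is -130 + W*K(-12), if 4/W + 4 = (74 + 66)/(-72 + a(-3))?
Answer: -36122/317 ≈ -113.95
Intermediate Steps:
a(x) = 3 + 5/x
K(p) = 2*p
W = -212/317 (W = 4/(-4 + (74 + 66)/(-72 + (3 + 5/(-3)))) = 4/(-4 + 140/(-72 + (3 + 5*(-1/3)))) = 4/(-4 + 140/(-72 + (3 - 5/3))) = 4/(-4 + 140/(-72 + 4/3)) = 4/(-4 + 140/(-212/3)) = 4/(-4 + 140*(-3/212)) = 4/(-4 - 105/53) = 4/(-317/53) = 4*(-53/317) = -212/317 ≈ -0.66877)
-130 + W*K(-12) = -130 - 424*(-12)/317 = -130 - 212/317*(-24) = -130 + 5088/317 = -36122/317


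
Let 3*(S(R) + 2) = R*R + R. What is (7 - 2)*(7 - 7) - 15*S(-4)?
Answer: -30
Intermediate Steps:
S(R) = -2 + R/3 + R²/3 (S(R) = -2 + (R*R + R)/3 = -2 + (R² + R)/3 = -2 + (R + R²)/3 = -2 + (R/3 + R²/3) = -2 + R/3 + R²/3)
(7 - 2)*(7 - 7) - 15*S(-4) = (7 - 2)*(7 - 7) - 15*(-2 + (⅓)*(-4) + (⅓)*(-4)²) = 5*0 - 15*(-2 - 4/3 + (⅓)*16) = 0 - 15*(-2 - 4/3 + 16/3) = 0 - 15*2 = 0 - 30 = -30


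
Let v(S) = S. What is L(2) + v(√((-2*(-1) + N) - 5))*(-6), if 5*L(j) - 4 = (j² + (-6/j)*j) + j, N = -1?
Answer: ⅘ - 12*I ≈ 0.8 - 12.0*I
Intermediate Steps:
L(j) = -⅖ + j/5 + j²/5 (L(j) = ⅘ + ((j² + (-6/j)*j) + j)/5 = ⅘ + ((j² - 6) + j)/5 = ⅘ + ((-6 + j²) + j)/5 = ⅘ + (-6 + j + j²)/5 = ⅘ + (-6/5 + j/5 + j²/5) = -⅖ + j/5 + j²/5)
L(2) + v(√((-2*(-1) + N) - 5))*(-6) = (-⅖ + (⅕)*2 + (⅕)*2²) + √((-2*(-1) - 1) - 5)*(-6) = (-⅖ + ⅖ + (⅕)*4) + √((2 - 1) - 5)*(-6) = (-⅖ + ⅖ + ⅘) + √(1 - 5)*(-6) = ⅘ + √(-4)*(-6) = ⅘ + (2*I)*(-6) = ⅘ - 12*I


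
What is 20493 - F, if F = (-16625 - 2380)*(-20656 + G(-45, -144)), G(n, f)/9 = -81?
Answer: -406401432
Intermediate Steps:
G(n, f) = -729 (G(n, f) = 9*(-81) = -729)
F = 406421925 (F = (-16625 - 2380)*(-20656 - 729) = -19005*(-21385) = 406421925)
20493 - F = 20493 - 1*406421925 = 20493 - 406421925 = -406401432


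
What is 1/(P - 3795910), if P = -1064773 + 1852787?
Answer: -1/3007896 ≈ -3.3246e-7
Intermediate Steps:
P = 788014
1/(P - 3795910) = 1/(788014 - 3795910) = 1/(-3007896) = -1/3007896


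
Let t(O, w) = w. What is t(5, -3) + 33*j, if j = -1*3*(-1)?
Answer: 96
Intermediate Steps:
j = 3 (j = -3*(-1) = 3)
t(5, -3) + 33*j = -3 + 33*3 = -3 + 99 = 96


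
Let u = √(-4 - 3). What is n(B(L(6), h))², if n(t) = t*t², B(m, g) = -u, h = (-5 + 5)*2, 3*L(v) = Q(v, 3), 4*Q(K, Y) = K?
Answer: -343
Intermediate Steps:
Q(K, Y) = K/4
L(v) = v/12 (L(v) = (v/4)/3 = v/12)
u = I*√7 (u = √(-7) = I*√7 ≈ 2.6458*I)
h = 0 (h = 0*2 = 0)
B(m, g) = -I*√7
n(t) = t³
n(B(L(6), h))² = ((-I*√7)³)² = (7*I*√7)² = -343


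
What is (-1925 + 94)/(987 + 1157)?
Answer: -1831/2144 ≈ -0.85401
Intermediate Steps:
(-1925 + 94)/(987 + 1157) = -1831/2144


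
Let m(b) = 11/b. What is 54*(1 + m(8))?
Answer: 513/4 ≈ 128.25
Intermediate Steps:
54*(1 + m(8)) = 54*(1 + 11/8) = 54*(19/8) = 513/4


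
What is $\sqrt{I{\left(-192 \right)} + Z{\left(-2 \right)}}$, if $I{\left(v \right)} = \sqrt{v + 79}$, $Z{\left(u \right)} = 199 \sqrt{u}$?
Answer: $\sqrt{i} \sqrt{\sqrt{113} + 199 \sqrt{2}} \approx 12.084 + 12.084 i$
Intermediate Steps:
$I{\left(v \right)} = \sqrt{79 + v}$
$\sqrt{I{\left(-192 \right)} + Z{\left(-2 \right)}} = \sqrt{\sqrt{79 - 192} + 199 \sqrt{-2}} = \sqrt{\sqrt{-113} + 199 i \sqrt{2}} = \sqrt{i \sqrt{113} + 199 i \sqrt{2}}$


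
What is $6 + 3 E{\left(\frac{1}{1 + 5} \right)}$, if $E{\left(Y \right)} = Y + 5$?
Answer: $\frac{43}{2} \approx 21.5$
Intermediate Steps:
$E{\left(Y \right)} = 5 + Y$
$6 + 3 E{\left(\frac{1}{1 + 5} \right)} = 6 + 3 \left(5 + \frac{1}{1 + 5}\right) = 6 + 3 \left(5 + \frac{1}{6}\right) = 6 + 3 \cdot \frac{31}{6} = 6 + \frac{31}{2} = \frac{43}{2}$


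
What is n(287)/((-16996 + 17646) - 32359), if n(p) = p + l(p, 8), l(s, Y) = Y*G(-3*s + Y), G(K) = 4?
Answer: -319/31709 ≈ -0.010060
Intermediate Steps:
l(s, Y) = 4*Y (l(s, Y) = Y*4 = 4*Y)
n(p) = 32 + p (n(p) = p + 4*8 = p + 32 = 32 + p)
n(287)/((-16996 + 17646) - 32359) = (32 + 287)/((-16996 + 17646) - 32359) = 319/(650 - 32359) = 319/(-31709) = 319*(-1/31709) = -319/31709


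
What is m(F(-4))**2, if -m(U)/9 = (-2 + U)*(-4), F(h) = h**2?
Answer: 254016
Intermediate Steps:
m(U) = -72 + 36*U (m(U) = -9*(-2 + U)*(-4) = -9*(8 - 4*U) = -72 + 36*U)
m(F(-4))**2 = (-72 + 36*(-4)**2)**2 = (-72 + 36*16)**2 = (-72 + 576)**2 = 504**2 = 254016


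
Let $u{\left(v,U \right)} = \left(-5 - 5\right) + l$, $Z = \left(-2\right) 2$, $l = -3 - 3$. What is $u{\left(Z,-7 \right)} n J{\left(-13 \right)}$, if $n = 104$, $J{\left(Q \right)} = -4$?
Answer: $6656$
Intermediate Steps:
$l = -6$
$Z = -4$
$u{\left(v,U \right)} = -16$ ($u{\left(v,U \right)} = \left(-5 - 5\right) - 6 = -10 - 6 = -16$)
$u{\left(Z,-7 \right)} n J{\left(-13 \right)} = \left(-16\right) 104 \left(-4\right) = \left(-1664\right) \left(-4\right) = 6656$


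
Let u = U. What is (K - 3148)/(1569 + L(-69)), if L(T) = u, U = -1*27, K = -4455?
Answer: -7603/1542 ≈ -4.9306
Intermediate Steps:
U = -27
u = -27
L(T) = -27
(K - 3148)/(1569 + L(-69)) = (-4455 - 3148)/(1569 - 27) = -7603/1542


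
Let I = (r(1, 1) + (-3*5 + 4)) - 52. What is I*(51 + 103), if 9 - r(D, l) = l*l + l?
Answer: -8624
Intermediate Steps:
r(D, l) = 9 - l - l**2 (r(D, l) = 9 - (l*l + l) = 9 - (l**2 + l) = 9 - (l + l**2) = 9 + (-l - l**2) = 9 - l - l**2)
I = -56 (I = ((9 - 1*1 - 1*1**2) + (-3*5 + 4)) - 52 = ((9 - 1 - 1*1) + (-15 + 4)) - 52 = ((9 - 1 - 1) - 11) - 52 = (7 - 11) - 52 = -4 - 52 = -56)
I*(51 + 103) = -56*(51 + 103) = -56*154 = -8624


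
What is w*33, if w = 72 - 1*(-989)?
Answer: 35013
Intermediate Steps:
w = 1061 (w = 72 + 989 = 1061)
w*33 = 1061*33 = 35013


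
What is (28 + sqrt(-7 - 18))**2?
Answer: 759 + 280*I ≈ 759.0 + 280.0*I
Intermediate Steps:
(28 + sqrt(-7 - 18))**2 = (28 + sqrt(-25))**2 = (28 + 5*I)**2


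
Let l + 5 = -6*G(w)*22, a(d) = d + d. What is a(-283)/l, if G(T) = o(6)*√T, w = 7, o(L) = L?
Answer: -2830/4390823 + 448272*√7/4390823 ≈ 0.26947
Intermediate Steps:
G(T) = 6*√T
a(d) = 2*d
l = -5 - 792*√7 (l = -5 - 36*√7*22 = -5 - 792*√7 ≈ -2100.4)
a(-283)/l = (2*(-283))/(-5 - 792*√7) = -566/(-5 - 792*√7)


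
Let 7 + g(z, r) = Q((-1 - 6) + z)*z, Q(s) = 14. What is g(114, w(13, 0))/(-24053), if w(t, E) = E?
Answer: -1589/24053 ≈ -0.066062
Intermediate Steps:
g(z, r) = -7 + 14*z
g(114, w(13, 0))/(-24053) = (-7 + 14*114)/(-24053) = (-7 + 1596)*(-1/24053) = 1589*(-1/24053) = -1589/24053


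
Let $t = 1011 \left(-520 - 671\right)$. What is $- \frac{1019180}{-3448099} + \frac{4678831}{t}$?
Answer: $- \frac{14905876835089}{4151859453999} \approx -3.5902$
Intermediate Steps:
$t = -1204101$ ($t = 1011 \left(-1191\right) = -1204101$)
$- \frac{1019180}{-3448099} + \frac{4678831}{t} = - \frac{1019180}{-3448099} + \frac{4678831}{-1204101} = \left(-1019180\right) \left(- \frac{1}{3448099}\right) + 4678831 \left(- \frac{1}{1204101}\right) = \frac{1019180}{3448099} - \frac{4678831}{1204101} = - \frac{14905876835089}{4151859453999}$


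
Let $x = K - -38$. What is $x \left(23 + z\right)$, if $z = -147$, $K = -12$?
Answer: $-3224$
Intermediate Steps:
$x = 26$ ($x = -12 - -38 = -12 + 38 = 26$)
$x \left(23 + z\right) = 26 \left(23 - 147\right) = 26 \left(-124\right) = -3224$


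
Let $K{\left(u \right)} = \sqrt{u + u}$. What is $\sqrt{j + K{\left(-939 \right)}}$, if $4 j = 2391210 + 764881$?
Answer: $\frac{\sqrt{3156091 + 4 i \sqrt{1878}}}{2} \approx 888.27 + 0.024393 i$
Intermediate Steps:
$j = \frac{3156091}{4}$ ($j = \frac{2391210 + 764881}{4} = \frac{1}{4} \cdot 3156091 = \frac{3156091}{4} \approx 7.8902 \cdot 10^{5}$)
$K{\left(u \right)} = \sqrt{2} \sqrt{u}$ ($K{\left(u \right)} = \sqrt{2 u} = \sqrt{2} \sqrt{u}$)
$\sqrt{j + K{\left(-939 \right)}} = \sqrt{\frac{3156091}{4} + \sqrt{2} \sqrt{-939}} = \sqrt{\frac{3156091}{4} + \sqrt{2} i \sqrt{939}} = \sqrt{\frac{3156091}{4} + i \sqrt{1878}}$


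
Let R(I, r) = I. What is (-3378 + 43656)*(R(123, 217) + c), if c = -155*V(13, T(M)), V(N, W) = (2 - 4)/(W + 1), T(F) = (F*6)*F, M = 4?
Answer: 493042998/97 ≈ 5.0829e+6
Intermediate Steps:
T(F) = 6*F² (T(F) = (6*F)*F = 6*F²)
V(N, W) = -2/(1 + W)
c = 310/97 (c = -(-310)/(1 + 6*4²) = -(-310)/(1 + 6*16) = -(-310)/(1 + 96) = -(-310)/97 = -155*(-2/97) = 310/97 ≈ 3.1959)
(-3378 + 43656)*(R(123, 217) + c) = (-3378 + 43656)*(123 + 310/97) = 40278*(12241/97) = 493042998/97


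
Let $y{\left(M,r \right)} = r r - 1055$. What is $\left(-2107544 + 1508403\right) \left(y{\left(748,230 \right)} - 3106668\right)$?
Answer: $1830269707043$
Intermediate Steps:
$y{\left(M,r \right)} = -1055 + r^{2}$ ($y{\left(M,r \right)} = r^{2} - 1055 = -1055 + r^{2}$)
$\left(-2107544 + 1508403\right) \left(y{\left(748,230 \right)} - 3106668\right) = \left(-2107544 + 1508403\right) \left(\left(-1055 + 230^{2}\right) - 3106668\right) = - 599141 \left(\left(-1055 + 52900\right) - 3106668\right) = - 599141 \left(51845 - 3106668\right) = \left(-599141\right) \left(-3054823\right) = 1830269707043$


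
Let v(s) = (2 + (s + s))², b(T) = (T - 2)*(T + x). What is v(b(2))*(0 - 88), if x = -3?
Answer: -352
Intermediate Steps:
b(T) = (-3 + T)*(-2 + T) (b(T) = (T - 2)*(T - 3) = (-2 + T)*(-3 + T) = (-3 + T)*(-2 + T))
v(s) = (2 + 2*s)²
v(b(2))*(0 - 88) = (4*(1 + (6 + 2² - 5*2))²)*(0 - 88) = (4*(1 + (6 + 4 - 10))²)*(-88) = (4*(1 + 0)²)*(-88) = (4*1²)*(-88) = (4*1)*(-88) = 4*(-88) = -352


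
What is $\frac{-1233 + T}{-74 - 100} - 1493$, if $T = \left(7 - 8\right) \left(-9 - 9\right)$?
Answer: $- \frac{86189}{58} \approx -1486.0$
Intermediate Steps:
$T = 18$ ($T = \left(-1\right) \left(-18\right) = 18$)
$\frac{-1233 + T}{-74 - 100} - 1493 = \frac{-1233 + 18}{-74 - 100} - 1493 = - \frac{1215}{-174} - 1493 = \left(-1215\right) \left(- \frac{1}{174}\right) - 1493 = \frac{405}{58} - 1493 = - \frac{86189}{58}$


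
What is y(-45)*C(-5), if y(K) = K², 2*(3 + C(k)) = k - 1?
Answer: -12150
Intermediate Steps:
C(k) = -7/2 + k/2 (C(k) = -3 + (k - 1)/2 = -3 + (-1 + k)/2 = -3 + (-½ + k/2) = -7/2 + k/2)
y(-45)*C(-5) = (-45)²*(-7/2 + (½)*(-5)) = 2025*(-7/2 - 5/2) = 2025*(-6) = -12150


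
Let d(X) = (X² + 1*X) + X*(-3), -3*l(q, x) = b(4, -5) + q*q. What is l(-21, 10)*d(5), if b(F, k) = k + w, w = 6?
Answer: -2210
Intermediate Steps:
b(F, k) = 6 + k (b(F, k) = k + 6 = 6 + k)
l(q, x) = -⅓ - q²/3 (l(q, x) = -((6 - 5) + q*q)/3 = -(1 + q²)/3 = -⅓ - q²/3)
d(X) = X² - 2*X (d(X) = (X² + X) - 3*X = (X + X²) - 3*X = X² - 2*X)
l(-21, 10)*d(5) = (-⅓ - ⅓*(-21)²)*(5*(-2 + 5)) = (-⅓ - ⅓*441)*(5*3) = (-⅓ - 147)*15 = -442/3*15 = -2210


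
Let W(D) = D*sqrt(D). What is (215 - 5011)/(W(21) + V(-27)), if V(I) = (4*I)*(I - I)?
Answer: -4796*sqrt(21)/441 ≈ -49.837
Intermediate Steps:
V(I) = 0 (V(I) = (4*I)*0 = 0)
W(D) = D**(3/2)
(215 - 5011)/(W(21) + V(-27)) = (215 - 5011)/(21**(3/2) + 0) = -4796/(21*sqrt(21) + 0) = -4796*sqrt(21)/441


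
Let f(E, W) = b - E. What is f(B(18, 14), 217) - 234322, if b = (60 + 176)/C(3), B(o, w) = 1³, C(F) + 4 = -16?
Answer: -1171674/5 ≈ -2.3433e+5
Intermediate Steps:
C(F) = -20 (C(F) = -4 - 16 = -20)
B(o, w) = 1
b = -59/5 (b = (60 + 176)/(-20) = 236*(-1/20) = -59/5 ≈ -11.800)
f(E, W) = -59/5 - E
f(B(18, 14), 217) - 234322 = (-59/5 - 1*1) - 234322 = (-59/5 - 1) - 234322 = -64/5 - 234322 = -1171674/5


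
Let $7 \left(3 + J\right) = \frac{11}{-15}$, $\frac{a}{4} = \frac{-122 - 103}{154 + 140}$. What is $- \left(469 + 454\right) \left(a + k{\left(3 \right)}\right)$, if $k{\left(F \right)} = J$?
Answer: $\frac{4183036}{735} \approx 5691.2$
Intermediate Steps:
$a = - \frac{150}{49}$ ($a = 4 \frac{-122 - 103}{154 + 140} = 4 \left(- \frac{225}{294}\right) = 4 \left(\left(-225\right) \frac{1}{294}\right) = 4 \left(- \frac{75}{98}\right) = - \frac{150}{49} \approx -3.0612$)
$J = - \frac{326}{105}$ ($J = -3 + \frac{11 \frac{1}{-15}}{7} = -3 + \frac{11 \left(- \frac{1}{15}\right)}{7} = -3 + \frac{1}{7} \left(- \frac{11}{15}\right) = -3 - \frac{11}{105} = - \frac{326}{105} \approx -3.1048$)
$k{\left(F \right)} = - \frac{326}{105}$
$- \left(469 + 454\right) \left(a + k{\left(3 \right)}\right) = - \left(469 + 454\right) \left(- \frac{150}{49} - \frac{326}{105}\right) = - \frac{923 \left(-4532\right)}{735} = \left(-1\right) \left(- \frac{4183036}{735}\right) = \frac{4183036}{735}$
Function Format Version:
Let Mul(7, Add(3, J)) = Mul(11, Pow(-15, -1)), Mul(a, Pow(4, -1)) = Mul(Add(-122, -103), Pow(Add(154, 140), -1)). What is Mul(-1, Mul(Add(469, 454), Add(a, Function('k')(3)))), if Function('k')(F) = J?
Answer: Rational(4183036, 735) ≈ 5691.2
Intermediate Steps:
a = Rational(-150, 49) (a = Mul(4, Mul(Add(-122, -103), Pow(Add(154, 140), -1))) = Mul(4, Mul(-225, Pow(294, -1))) = Mul(4, Mul(-225, Rational(1, 294))) = Mul(4, Rational(-75, 98)) = Rational(-150, 49) ≈ -3.0612)
J = Rational(-326, 105) (J = Add(-3, Mul(Rational(1, 7), Mul(11, Pow(-15, -1)))) = Add(-3, Mul(Rational(1, 7), Mul(11, Rational(-1, 15)))) = Add(-3, Mul(Rational(1, 7), Rational(-11, 15))) = Add(-3, Rational(-11, 105)) = Rational(-326, 105) ≈ -3.1048)
Function('k')(F) = Rational(-326, 105)
Mul(-1, Mul(Add(469, 454), Add(a, Function('k')(3)))) = Mul(-1, Mul(Add(469, 454), Add(Rational(-150, 49), Rational(-326, 105)))) = Mul(-1, Mul(923, Rational(-4532, 735))) = Mul(-1, Rational(-4183036, 735)) = Rational(4183036, 735)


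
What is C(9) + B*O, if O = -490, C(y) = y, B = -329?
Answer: 161219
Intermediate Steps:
C(9) + B*O = 9 - 329*(-490) = 9 + 161210 = 161219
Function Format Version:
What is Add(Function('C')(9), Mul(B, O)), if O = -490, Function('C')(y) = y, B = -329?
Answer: 161219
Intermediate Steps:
Add(Function('C')(9), Mul(B, O)) = Add(9, Mul(-329, -490)) = Add(9, 161210) = 161219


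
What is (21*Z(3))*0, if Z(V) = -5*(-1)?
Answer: 0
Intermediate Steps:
Z(V) = 5
(21*Z(3))*0 = (21*5)*0 = 105*0 = 0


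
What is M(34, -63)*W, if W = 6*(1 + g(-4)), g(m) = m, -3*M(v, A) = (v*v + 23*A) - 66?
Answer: -2154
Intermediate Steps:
M(v, A) = 22 - 23*A/3 - v²/3 (M(v, A) = -((v*v + 23*A) - 66)/3 = -((v² + 23*A) - 66)/3 = -(-66 + v² + 23*A)/3 = 22 - 23*A/3 - v²/3)
W = -18 (W = 6*(1 - 4) = 6*(-3) = -18)
M(34, -63)*W = (22 - 23/3*(-63) - ⅓*34²)*(-18) = (22 + 483 - ⅓*1156)*(-18) = (22 + 483 - 1156/3)*(-18) = (359/3)*(-18) = -2154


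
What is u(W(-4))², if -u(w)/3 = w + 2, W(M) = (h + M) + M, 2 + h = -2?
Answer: 900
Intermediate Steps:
h = -4 (h = -2 - 2 = -4)
W(M) = -4 + 2*M (W(M) = (-4 + M) + M = -4 + 2*M)
u(w) = -6 - 3*w (u(w) = -3*(w + 2) = -3*(2 + w) = -6 - 3*w)
u(W(-4))² = (-6 - 3*(-4 + 2*(-4)))² = (-6 - 3*(-4 - 8))² = (-6 - 3*(-12))² = (-6 + 36)² = 30² = 900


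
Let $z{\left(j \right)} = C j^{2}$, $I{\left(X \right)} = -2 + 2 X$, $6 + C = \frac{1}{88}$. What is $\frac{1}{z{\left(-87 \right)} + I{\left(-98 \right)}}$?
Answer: $- \frac{88}{4006287} \approx -2.1965 \cdot 10^{-5}$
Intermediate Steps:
$C = - \frac{527}{88}$ ($C = -6 + \frac{1}{88} = - \frac{527}{88} \approx -5.9886$)
$z{\left(j \right)} = - \frac{527 j^{2}}{88}$
$\frac{1}{z{\left(-87 \right)} + I{\left(-98 \right)}} = \frac{1}{- \frac{527 \left(-87\right)^{2}}{88} + \left(-2 + 2 \left(-98\right)\right)} = \frac{1}{\left(- \frac{527}{88}\right) 7569 - 198} = \frac{1}{- \frac{3988863}{88} - 198} = \frac{1}{- \frac{4006287}{88}} = - \frac{88}{4006287}$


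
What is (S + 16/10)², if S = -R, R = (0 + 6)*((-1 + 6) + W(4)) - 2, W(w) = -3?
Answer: 1764/25 ≈ 70.560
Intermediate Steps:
R = 10 (R = (0 + 6)*((-1 + 6) - 3) - 2 = 6*(5 - 3) - 2 = 6*2 - 2 = 12 - 2 = 10)
S = -10 (S = -1*10 = -10)
(S + 16/10)² = (-10 + 16/10)² = (-10 + 16*(⅒))² = (-10 + 8/5)² = (-42/5)² = 1764/25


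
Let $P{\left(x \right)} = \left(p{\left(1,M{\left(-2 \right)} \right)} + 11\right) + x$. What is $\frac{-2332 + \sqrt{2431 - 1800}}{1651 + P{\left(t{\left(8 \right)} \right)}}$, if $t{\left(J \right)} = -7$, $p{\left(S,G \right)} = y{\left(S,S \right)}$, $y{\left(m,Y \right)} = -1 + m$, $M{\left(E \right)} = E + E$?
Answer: $- \frac{2332}{1655} + \frac{\sqrt{631}}{1655} \approx -1.3939$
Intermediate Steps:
$M{\left(E \right)} = 2 E$
$p{\left(S,G \right)} = -1 + S$
$P{\left(x \right)} = 11 + x$ ($P{\left(x \right)} = \left(\left(-1 + 1\right) + 11\right) + x = \left(0 + 11\right) + x = 11 + x$)
$\frac{-2332 + \sqrt{2431 - 1800}}{1651 + P{\left(t{\left(8 \right)} \right)}} = \frac{-2332 + \sqrt{2431 - 1800}}{1651 + \left(11 - 7\right)} = \frac{-2332 + \sqrt{631}}{1651 + 4} = \frac{-2332 + \sqrt{631}}{1655} = \left(-2332 + \sqrt{631}\right) \frac{1}{1655} = - \frac{2332}{1655} + \frac{\sqrt{631}}{1655}$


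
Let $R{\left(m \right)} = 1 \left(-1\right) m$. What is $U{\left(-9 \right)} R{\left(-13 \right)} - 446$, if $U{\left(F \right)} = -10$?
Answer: $-576$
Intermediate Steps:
$R{\left(m \right)} = - m$
$U{\left(-9 \right)} R{\left(-13 \right)} - 446 = - 10 \left(\left(-1\right) \left(-13\right)\right) - 446 = \left(-10\right) 13 - 446 = -130 - 446 = -576$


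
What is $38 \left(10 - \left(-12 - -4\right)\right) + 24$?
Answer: $708$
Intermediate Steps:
$38 \left(10 - \left(-12 - -4\right)\right) + 24 = 38 \left(10 - \left(-12 + 4\right)\right) + 24 = 38 \left(10 - -8\right) + 24 = 38 \left(10 + 8\right) + 24 = 38 \cdot 18 + 24 = 684 + 24 = 708$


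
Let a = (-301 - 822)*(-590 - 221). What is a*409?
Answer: 372497977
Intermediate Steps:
a = 910753 (a = -1123*(-811) = 910753)
a*409 = 910753*409 = 372497977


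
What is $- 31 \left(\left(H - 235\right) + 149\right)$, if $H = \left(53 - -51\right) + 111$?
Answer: $-3999$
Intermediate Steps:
$H = 215$ ($H = \left(53 + 51\right) + 111 = 104 + 111 = 215$)
$- 31 \left(\left(H - 235\right) + 149\right) = - 31 \left(\left(215 - 235\right) + 149\right) = - 31 \left(-20 + 149\right) = \left(-31\right) 129 = -3999$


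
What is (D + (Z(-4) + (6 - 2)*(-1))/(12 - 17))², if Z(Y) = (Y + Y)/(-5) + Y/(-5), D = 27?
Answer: 466489/625 ≈ 746.38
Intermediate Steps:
Z(Y) = -3*Y/5 (Z(Y) = (2*Y)*(-⅕) + Y*(-⅕) = -2*Y/5 - Y/5 = -3*Y/5)
(D + (Z(-4) + (6 - 2)*(-1))/(12 - 17))² = (27 + (-⅗*(-4) + (6 - 2)*(-1))/(12 - 17))² = (27 + (12/5 + 4*(-1))/(-5))² = (27 + (12/5 - 4)*(-⅕))² = (27 - 8/5*(-⅕))² = (27 + 8/25)² = (683/25)² = 466489/625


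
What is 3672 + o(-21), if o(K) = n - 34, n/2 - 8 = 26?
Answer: 3706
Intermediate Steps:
n = 68 (n = 16 + 2*26 = 16 + 52 = 68)
o(K) = 34 (o(K) = 68 - 34 = 34)
3672 + o(-21) = 3672 + 34 = 3706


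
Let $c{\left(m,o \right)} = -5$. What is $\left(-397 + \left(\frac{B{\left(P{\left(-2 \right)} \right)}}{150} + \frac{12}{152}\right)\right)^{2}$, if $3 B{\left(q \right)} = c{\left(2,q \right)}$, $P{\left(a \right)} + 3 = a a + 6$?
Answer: $\frac{115176748129}{731025} \approx 1.5756 \cdot 10^{5}$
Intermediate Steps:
$P{\left(a \right)} = 3 + a^{2}$ ($P{\left(a \right)} = -3 + \left(a a + 6\right) = -3 + \left(a^{2} + 6\right) = -3 + \left(6 + a^{2}\right) = 3 + a^{2}$)
$B{\left(q \right)} = - \frac{5}{3}$ ($B{\left(q \right)} = \frac{1}{3} \left(-5\right) = - \frac{5}{3}$)
$\left(-397 + \left(\frac{B{\left(P{\left(-2 \right)} \right)}}{150} + \frac{12}{152}\right)\right)^{2} = \left(-397 + \left(- \frac{5}{3 \cdot 150} + \frac{12}{152}\right)\right)^{2} = \left(-397 + \left(\left(- \frac{5}{3}\right) \frac{1}{150} + 12 \cdot \frac{1}{152}\right)\right)^{2} = \left(-397 + \left(- \frac{1}{90} + \frac{3}{38}\right)\right)^{2} = \left(-397 + \frac{58}{855}\right)^{2} = \left(- \frac{339377}{855}\right)^{2} = \frac{115176748129}{731025}$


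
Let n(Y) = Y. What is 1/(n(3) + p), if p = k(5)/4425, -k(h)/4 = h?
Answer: 885/2651 ≈ 0.33384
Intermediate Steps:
k(h) = -4*h
p = -4/885 (p = -4*5/4425 = -20*1/4425 = -4/885 ≈ -0.0045198)
1/(n(3) + p) = 1/(3 - 4/885) = 1/(2651/885) = 885/2651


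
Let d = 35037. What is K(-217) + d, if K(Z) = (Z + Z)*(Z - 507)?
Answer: 349253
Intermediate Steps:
K(Z) = 2*Z*(-507 + Z) (K(Z) = (2*Z)*(-507 + Z) = 2*Z*(-507 + Z))
K(-217) + d = 2*(-217)*(-507 - 217) + 35037 = 2*(-217)*(-724) + 35037 = 314216 + 35037 = 349253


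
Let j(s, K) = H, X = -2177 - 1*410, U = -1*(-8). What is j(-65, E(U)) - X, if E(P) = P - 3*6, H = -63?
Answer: 2524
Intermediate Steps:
U = 8
X = -2587 (X = -2177 - 410 = -2587)
E(P) = -18 + P (E(P) = P - 18 = -18 + P)
j(s, K) = -63
j(-65, E(U)) - X = -63 - 1*(-2587) = -63 + 2587 = 2524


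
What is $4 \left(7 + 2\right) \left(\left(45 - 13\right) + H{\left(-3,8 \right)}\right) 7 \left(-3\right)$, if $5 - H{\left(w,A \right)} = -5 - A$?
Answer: $-37800$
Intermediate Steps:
$H{\left(w,A \right)} = 10 + A$ ($H{\left(w,A \right)} = 5 - \left(-5 - A\right) = 5 + \left(5 + A\right) = 10 + A$)
$4 \left(7 + 2\right) \left(\left(45 - 13\right) + H{\left(-3,8 \right)}\right) 7 \left(-3\right) = 4 \left(7 + 2\right) \left(\left(45 - 13\right) + \left(10 + 8\right)\right) 7 \left(-3\right) = 4 \cdot 9 \left(32 + 18\right) \left(-21\right) = 36 \cdot 50 \left(-21\right) = 1800 \left(-21\right) = -37800$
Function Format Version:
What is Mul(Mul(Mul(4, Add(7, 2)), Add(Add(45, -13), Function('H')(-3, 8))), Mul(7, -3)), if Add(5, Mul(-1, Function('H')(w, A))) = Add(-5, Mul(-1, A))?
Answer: -37800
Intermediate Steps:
Function('H')(w, A) = Add(10, A) (Function('H')(w, A) = Add(5, Mul(-1, Add(-5, Mul(-1, A)))) = Add(5, Add(5, A)) = Add(10, A))
Mul(Mul(Mul(4, Add(7, 2)), Add(Add(45, -13), Function('H')(-3, 8))), Mul(7, -3)) = Mul(Mul(Mul(4, Add(7, 2)), Add(Add(45, -13), Add(10, 8))), Mul(7, -3)) = Mul(Mul(Mul(4, 9), Add(32, 18)), -21) = Mul(Mul(36, 50), -21) = Mul(1800, -21) = -37800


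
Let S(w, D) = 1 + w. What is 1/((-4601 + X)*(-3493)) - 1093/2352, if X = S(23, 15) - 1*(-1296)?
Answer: -1789480031/3850739088 ≈ -0.46471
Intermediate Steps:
X = 1320 (X = (1 + 23) - 1*(-1296) = 24 + 1296 = 1320)
1/((-4601 + X)*(-3493)) - 1093/2352 = 1/((-4601 + 1320)*(-3493)) - 1093/2352 = -1/3493/(-3281) - 1093*1/2352 = -1/3281*(-1/3493) - 1093/2352 = 1/11460533 - 1093/2352 = -1789480031/3850739088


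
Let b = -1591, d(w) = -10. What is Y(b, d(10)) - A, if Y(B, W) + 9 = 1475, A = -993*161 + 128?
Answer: 161211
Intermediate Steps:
A = -159745 (A = -159873 + 128 = -159745)
Y(B, W) = 1466 (Y(B, W) = -9 + 1475 = 1466)
Y(b, d(10)) - A = 1466 - 1*(-159745) = 1466 + 159745 = 161211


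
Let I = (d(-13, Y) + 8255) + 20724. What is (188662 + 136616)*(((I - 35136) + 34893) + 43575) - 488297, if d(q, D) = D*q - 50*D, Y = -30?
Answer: 24135464581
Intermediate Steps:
d(q, D) = -50*D + D*q
I = 30869 (I = (-30*(-50 - 13) + 8255) + 20724 = (-30*(-63) + 8255) + 20724 = (1890 + 8255) + 20724 = 10145 + 20724 = 30869)
(188662 + 136616)*(((I - 35136) + 34893) + 43575) - 488297 = (188662 + 136616)*(((30869 - 35136) + 34893) + 43575) - 488297 = 325278*((-4267 + 34893) + 43575) - 488297 = 325278*(30626 + 43575) - 488297 = 325278*74201 - 488297 = 24135952878 - 488297 = 24135464581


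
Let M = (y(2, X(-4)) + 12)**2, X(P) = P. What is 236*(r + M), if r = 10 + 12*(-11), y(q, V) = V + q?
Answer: -5192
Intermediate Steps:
r = -122 (r = 10 - 132 = -122)
M = 100 (M = ((-4 + 2) + 12)**2 = (-2 + 12)**2 = 10**2 = 100)
236*(r + M) = 236*(-122 + 100) = 236*(-22) = -5192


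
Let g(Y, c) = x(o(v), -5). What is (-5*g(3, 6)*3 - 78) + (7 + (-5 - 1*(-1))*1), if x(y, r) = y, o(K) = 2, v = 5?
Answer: -105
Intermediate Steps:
g(Y, c) = 2
(-5*g(3, 6)*3 - 78) + (7 + (-5 - 1*(-1))*1) = (-5*2*3 - 78) + (7 + (-5 - 1*(-1))*1) = (-10*3 - 78) + (7 + (-5 + 1)*1) = (-30 - 78) + (7 - 4*1) = -108 + (7 - 4) = -108 + 3 = -105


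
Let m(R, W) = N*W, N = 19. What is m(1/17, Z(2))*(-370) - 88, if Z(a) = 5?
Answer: -35238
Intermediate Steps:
m(R, W) = 19*W
m(1/17, Z(2))*(-370) - 88 = (19*5)*(-370) - 88 = 95*(-370) - 88 = -35150 - 88 = -35238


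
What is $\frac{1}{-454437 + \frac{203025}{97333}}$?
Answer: $- \frac{97333}{44231513496} \approx -2.2005 \cdot 10^{-6}$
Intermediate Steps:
$\frac{1}{-454437 + \frac{203025}{97333}} = \frac{1}{- \frac{44231513496}{97333}} = - \frac{97333}{44231513496}$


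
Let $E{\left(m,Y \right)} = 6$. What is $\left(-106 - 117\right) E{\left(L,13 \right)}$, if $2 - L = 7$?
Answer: $-1338$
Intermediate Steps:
$L = -5$ ($L = 2 - 7 = -5$)
$\left(-106 - 117\right) E{\left(L,13 \right)} = \left(-106 - 117\right) 6 = \left(-223\right) 6 = -1338$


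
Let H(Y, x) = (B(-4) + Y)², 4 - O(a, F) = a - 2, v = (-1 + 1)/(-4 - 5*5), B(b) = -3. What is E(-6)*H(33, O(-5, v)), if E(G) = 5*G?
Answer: -27000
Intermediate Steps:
v = 0 (v = 0/(-4 - 25) = 0/(-29) = 0*(-1/29) = 0)
O(a, F) = 6 - a (O(a, F) = 4 - (a - 2) = 4 - (-2 + a) = 4 + (2 - a) = 6 - a)
H(Y, x) = (-3 + Y)²
E(-6)*H(33, O(-5, v)) = (5*(-6))*(-3 + 33)² = -30*30² = -30*900 = -27000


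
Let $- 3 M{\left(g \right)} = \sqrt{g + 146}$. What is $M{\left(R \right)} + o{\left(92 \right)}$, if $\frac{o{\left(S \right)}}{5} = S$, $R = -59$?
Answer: $460 - \frac{\sqrt{87}}{3} \approx 456.89$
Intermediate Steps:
$M{\left(g \right)} = - \frac{\sqrt{146 + g}}{3}$ ($M{\left(g \right)} = - \frac{\sqrt{g + 146}}{3} = - \frac{\sqrt{146 + g}}{3}$)
$o{\left(S \right)} = 5 S$
$M{\left(R \right)} + o{\left(92 \right)} = - \frac{\sqrt{146 - 59}}{3} + 5 \cdot 92 = - \frac{\sqrt{87}}{3} + 460 = 460 - \frac{\sqrt{87}}{3}$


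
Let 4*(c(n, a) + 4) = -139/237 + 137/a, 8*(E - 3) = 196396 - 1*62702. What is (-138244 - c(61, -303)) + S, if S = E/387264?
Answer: -569543765711981/4119972608 ≈ -1.3824e+5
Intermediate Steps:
E = 66859/4 (E = 3 + (196396 - 1*62702)/8 = 3 + (196396 - 62702)/8 = 3 + (⅛)*133694 = 3 + 66847/4 = 66859/4 ≈ 16715.)
S = 66859/1549056 (S = (66859/4)/387264 = (66859/4)*(1/387264) = 66859/1549056 ≈ 0.043161)
c(n, a) = -3931/948 + 137/(4*a) (c(n, a) = -4 + (-139/237 + 137/a)/4 = -4 + (-139/948 + 137/(4*a)) = -3931/948 + 137/(4*a))
(-138244 - c(61, -303)) + S = (-138244 - (32469 - 3931*(-303))/(948*(-303))) + 66859/1549056 = (-138244 - (-1)*(32469 + 1191093)/(948*303)) + 66859/1549056 = (-138244 - (-1)*1223562/(948*303)) + 66859/1549056 = (-138244 - 1*(-203927/47874)) + 66859/1549056 = (-138244 + 203927/47874) + 66859/1549056 = -6618089329/47874 + 66859/1549056 = -569543765711981/4119972608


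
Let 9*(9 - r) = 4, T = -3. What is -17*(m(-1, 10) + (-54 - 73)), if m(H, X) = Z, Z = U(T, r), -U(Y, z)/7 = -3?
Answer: 1802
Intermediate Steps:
r = 77/9 (r = 9 - 1/9*4 = 9 - 4/9 = 77/9 ≈ 8.5556)
U(Y, z) = 21 (U(Y, z) = -7*(-3) = 21)
Z = 21
m(H, X) = 21
-17*(m(-1, 10) + (-54 - 73)) = -17*(21 + (-54 - 73)) = -17*(21 - 127) = -17*(-106) = 1802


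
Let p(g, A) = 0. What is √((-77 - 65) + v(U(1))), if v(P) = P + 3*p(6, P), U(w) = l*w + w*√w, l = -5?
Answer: I*√146 ≈ 12.083*I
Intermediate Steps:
U(w) = w^(3/2) - 5*w (U(w) = -5*w + w*√w = -5*w + w^(3/2) = w^(3/2) - 5*w)
v(P) = P (v(P) = P + 3*0 = P + 0 = P)
√((-77 - 65) + v(U(1))) = √((-77 - 65) + (1^(3/2) - 5*1)) = √(-142 + (1 - 5)) = √(-142 - 4) = √(-146) = I*√146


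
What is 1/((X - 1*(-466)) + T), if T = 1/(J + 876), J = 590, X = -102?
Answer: 1466/533625 ≈ 0.0027472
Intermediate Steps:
T = 1/1466 (T = 1/(590 + 876) = 1/1466 ≈ 0.00068213)
1/((X - 1*(-466)) + T) = 1/((-102 - 1*(-466)) + 1/1466) = 1/((-102 + 466) + 1/1466) = 1/(364 + 1/1466) = 1/(533625/1466) = 1466/533625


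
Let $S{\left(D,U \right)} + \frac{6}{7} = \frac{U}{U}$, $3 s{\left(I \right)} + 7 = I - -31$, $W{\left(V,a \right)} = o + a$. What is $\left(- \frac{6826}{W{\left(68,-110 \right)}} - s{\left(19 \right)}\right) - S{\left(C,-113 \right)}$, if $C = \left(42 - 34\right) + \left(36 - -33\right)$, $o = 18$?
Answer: $\frac{57689}{966} \approx 59.719$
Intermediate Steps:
$W{\left(V,a \right)} = 18 + a$
$C = 77$ ($C = 8 + \left(36 + 33\right) = 8 + 69 = 77$)
$s{\left(I \right)} = 8 + \frac{I}{3}$ ($s{\left(I \right)} = - \frac{7}{3} + \frac{I - -31}{3} = - \frac{7}{3} + \frac{I + 31}{3} = - \frac{7}{3} + \frac{31 + I}{3} = - \frac{7}{3} + \left(\frac{31}{3} + \frac{I}{3}\right) = 8 + \frac{I}{3}$)
$S{\left(D,U \right)} = \frac{1}{7}$ ($S{\left(D,U \right)} = - \frac{6}{7} + \frac{U}{U} = - \frac{6}{7} + 1 = \frac{1}{7}$)
$\left(- \frac{6826}{W{\left(68,-110 \right)}} - s{\left(19 \right)}\right) - S{\left(C,-113 \right)} = \left(- \frac{6826}{18 - 110} - \left(8 + \frac{1}{3} \cdot 19\right)\right) - \frac{1}{7} = \left(- \frac{6826}{-92} - \left(8 + \frac{19}{3}\right)\right) - \frac{1}{7} = \left(\left(-6826\right) \left(- \frac{1}{92}\right) - \frac{43}{3}\right) - \frac{1}{7} = \left(\frac{3413}{46} - \frac{43}{3}\right) - \frac{1}{7} = \frac{8261}{138} - \frac{1}{7} = \frac{57689}{966}$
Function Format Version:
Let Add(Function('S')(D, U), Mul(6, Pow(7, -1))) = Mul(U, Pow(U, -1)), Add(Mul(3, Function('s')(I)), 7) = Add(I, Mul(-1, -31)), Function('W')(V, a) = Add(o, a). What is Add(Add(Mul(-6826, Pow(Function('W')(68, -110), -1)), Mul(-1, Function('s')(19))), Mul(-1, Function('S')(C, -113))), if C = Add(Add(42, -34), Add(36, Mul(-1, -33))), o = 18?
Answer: Rational(57689, 966) ≈ 59.719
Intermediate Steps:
Function('W')(V, a) = Add(18, a)
C = 77 (C = Add(8, Add(36, 33)) = Add(8, 69) = 77)
Function('s')(I) = Add(8, Mul(Rational(1, 3), I)) (Function('s')(I) = Add(Rational(-7, 3), Mul(Rational(1, 3), Add(I, Mul(-1, -31)))) = Add(Rational(-7, 3), Mul(Rational(1, 3), Add(I, 31))) = Add(Rational(-7, 3), Mul(Rational(1, 3), Add(31, I))) = Add(Rational(-7, 3), Add(Rational(31, 3), Mul(Rational(1, 3), I))) = Add(8, Mul(Rational(1, 3), I)))
Function('S')(D, U) = Rational(1, 7) (Function('S')(D, U) = Add(Rational(-6, 7), Mul(U, Pow(U, -1))) = Add(Rational(-6, 7), 1) = Rational(1, 7))
Add(Add(Mul(-6826, Pow(Function('W')(68, -110), -1)), Mul(-1, Function('s')(19))), Mul(-1, Function('S')(C, -113))) = Add(Add(Mul(-6826, Pow(Add(18, -110), -1)), Mul(-1, Add(8, Mul(Rational(1, 3), 19)))), Mul(-1, Rational(1, 7))) = Add(Add(Mul(-6826, Pow(-92, -1)), Mul(-1, Add(8, Rational(19, 3)))), Rational(-1, 7)) = Add(Add(Mul(-6826, Rational(-1, 92)), Mul(-1, Rational(43, 3))), Rational(-1, 7)) = Add(Add(Rational(3413, 46), Rational(-43, 3)), Rational(-1, 7)) = Add(Rational(8261, 138), Rational(-1, 7)) = Rational(57689, 966)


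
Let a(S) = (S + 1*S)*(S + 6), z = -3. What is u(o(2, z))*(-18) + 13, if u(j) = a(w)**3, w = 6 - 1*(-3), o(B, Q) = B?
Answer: -354293987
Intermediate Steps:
w = 9 (w = 6 + 3 = 9)
a(S) = 2*S*(6 + S) (a(S) = (S + S)*(6 + S) = (2*S)*(6 + S) = 2*S*(6 + S))
u(j) = 19683000 (u(j) = (2*9*(6 + 9))**3 = (2*9*15)**3 = 270**3 = 19683000)
u(o(2, z))*(-18) + 13 = 19683000*(-18) + 13 = -354294000 + 13 = -354293987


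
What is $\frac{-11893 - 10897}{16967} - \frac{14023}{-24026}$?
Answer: $- \frac{309624299}{407649142} \approx -0.75954$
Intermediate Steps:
$\frac{-11893 - 10897}{16967} - \frac{14023}{-24026} = \left(-22790\right) \frac{1}{16967} - - \frac{14023}{24026} = - \frac{22790}{16967} + \frac{14023}{24026} = - \frac{309624299}{407649142}$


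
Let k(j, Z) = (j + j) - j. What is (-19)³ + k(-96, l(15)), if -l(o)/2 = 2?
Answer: -6955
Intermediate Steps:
l(o) = -4 (l(o) = -2*2 = -4)
k(j, Z) = j (k(j, Z) = 2*j - j = j)
(-19)³ + k(-96, l(15)) = (-19)³ - 96 = -6859 - 96 = -6955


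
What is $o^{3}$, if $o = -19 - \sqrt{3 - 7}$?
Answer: $-6631 - 2158 i \approx -6631.0 - 2158.0 i$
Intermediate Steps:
$o = -19 - 2 i$ ($o = -19 - \sqrt{-4} = -19 - 2 i \approx -19.0 - 2.0 i$)
$o^{3} = \left(-19 - 2 i\right)^{3}$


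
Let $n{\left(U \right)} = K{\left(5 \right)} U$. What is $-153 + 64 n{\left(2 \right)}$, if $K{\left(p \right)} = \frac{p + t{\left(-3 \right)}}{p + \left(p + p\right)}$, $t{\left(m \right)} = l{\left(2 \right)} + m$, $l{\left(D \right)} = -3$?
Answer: $- \frac{2423}{15} \approx -161.53$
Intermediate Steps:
$t{\left(m \right)} = -3 + m$
$K{\left(p \right)} = \frac{-6 + p}{3 p}$ ($K{\left(p \right)} = \frac{p - 6}{p + \left(p + p\right)} = \frac{p - 6}{p + 2 p} = \frac{-6 + p}{3 p}$)
$n{\left(U \right)} = - \frac{U}{15}$ ($n{\left(U \right)} = \frac{-6 + 5}{3 \cdot 5} U = \frac{1}{3} \cdot \frac{1}{5} \left(-1\right) U = - \frac{U}{15}$)
$-153 + 64 n{\left(2 \right)} = -153 + 64 \left(\left(- \frac{1}{15}\right) 2\right) = -153 + 64 \left(- \frac{2}{15}\right) = -153 - \frac{128}{15} = - \frac{2423}{15}$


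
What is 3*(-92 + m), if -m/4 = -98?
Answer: 900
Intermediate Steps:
m = 392 (m = -4*(-98) = 392)
3*(-92 + m) = 3*(-92 + 392) = 3*300 = 900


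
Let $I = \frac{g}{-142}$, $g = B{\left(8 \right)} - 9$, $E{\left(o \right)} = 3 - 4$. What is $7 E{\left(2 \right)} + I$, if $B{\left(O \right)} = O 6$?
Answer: $- \frac{1033}{142} \approx -7.2747$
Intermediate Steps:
$E{\left(o \right)} = -1$
$B{\left(O \right)} = 6 O$
$g = 39$ ($g = 6 \cdot 8 - 9 = 48 - 9 = 39$)
$I = - \frac{39}{142}$ ($I = \frac{39}{-142} = 39 \left(- \frac{1}{142}\right) = - \frac{39}{142} \approx -0.27465$)
$7 E{\left(2 \right)} + I = 7 \left(-1\right) - \frac{39}{142} = -7 - \frac{39}{142} = - \frac{1033}{142}$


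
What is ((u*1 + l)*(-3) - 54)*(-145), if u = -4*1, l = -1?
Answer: 5655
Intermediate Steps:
u = -4
((u*1 + l)*(-3) - 54)*(-145) = ((-4*1 - 1)*(-3) - 54)*(-145) = ((-4 - 1)*(-3) - 54)*(-145) = (-5*(-3) - 54)*(-145) = (15 - 54)*(-145) = -39*(-145) = 5655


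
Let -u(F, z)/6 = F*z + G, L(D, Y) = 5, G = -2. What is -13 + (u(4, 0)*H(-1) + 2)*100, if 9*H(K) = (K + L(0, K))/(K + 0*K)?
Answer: -1039/3 ≈ -346.33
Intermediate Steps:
u(F, z) = 12 - 6*F*z (u(F, z) = -6*(F*z - 2) = -6*(-2 + F*z) = 12 - 6*F*z)
H(K) = (5 + K)/(9*K) (H(K) = ((K + 5)/(K + 0*K))/9 = ((5 + K)/(K + 0))/9 = ((5 + K)/K)/9 = (5 + K)/(9*K))
-13 + (u(4, 0)*H(-1) + 2)*100 = -13 + ((12 - 6*4*0)*((⅑)*(5 - 1)/(-1)) + 2)*100 = -13 + ((12 + 0)*((⅑)*(-1)*4) + 2)*100 = -13 + (12*(-4/9) + 2)*100 = -13 + (-16/3 + 2)*100 = -13 - 10/3*100 = -13 - 1000/3 = -1039/3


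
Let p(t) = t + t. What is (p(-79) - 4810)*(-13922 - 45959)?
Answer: 297488808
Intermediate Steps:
p(t) = 2*t
(p(-79) - 4810)*(-13922 - 45959) = (2*(-79) - 4810)*(-13922 - 45959) = (-158 - 4810)*(-59881) = -4968*(-59881) = 297488808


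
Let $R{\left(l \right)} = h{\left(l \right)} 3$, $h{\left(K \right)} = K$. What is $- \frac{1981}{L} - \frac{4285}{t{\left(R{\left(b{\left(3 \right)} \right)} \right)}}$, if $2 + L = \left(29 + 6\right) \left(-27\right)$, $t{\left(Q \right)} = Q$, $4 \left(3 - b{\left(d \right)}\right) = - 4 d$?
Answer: $- \frac{4022237}{17046} \approx -235.96$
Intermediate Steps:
$b{\left(d \right)} = 3 + d$ ($b{\left(d \right)} = 3 - \frac{\left(-4\right) d}{4} = 3 + d$)
$R{\left(l \right)} = 3 l$ ($R{\left(l \right)} = l 3 = 3 l$)
$L = -947$ ($L = -2 + \left(29 + 6\right) \left(-27\right) = -2 + 35 \left(-27\right) = -2 - 945 = -947$)
$- \frac{1981}{L} - \frac{4285}{t{\left(R{\left(b{\left(3 \right)} \right)} \right)}} = - \frac{1981}{-947} - \frac{4285}{3 \left(3 + 3\right)} = \left(-1981\right) \left(- \frac{1}{947}\right) - \frac{4285}{3 \cdot 6} = \frac{1981}{947} - \frac{4285}{18} = - \frac{4022237}{17046}$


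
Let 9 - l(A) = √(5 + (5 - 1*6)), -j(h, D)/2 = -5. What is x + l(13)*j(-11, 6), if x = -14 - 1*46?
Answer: 10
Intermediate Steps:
x = -60 (x = -14 - 46 = -60)
j(h, D) = 10 (j(h, D) = -2*(-5) = 10)
l(A) = 7 (l(A) = 9 - √(5 + (5 - 1*6)) = 9 - √(5 + (5 - 6)) = 9 - √(5 - 1) = 9 - √4 = 9 - 1*2 = 9 - 2 = 7)
x + l(13)*j(-11, 6) = -60 + 7*10 = -60 + 70 = 10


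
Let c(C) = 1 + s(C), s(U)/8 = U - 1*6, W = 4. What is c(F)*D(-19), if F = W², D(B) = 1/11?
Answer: 81/11 ≈ 7.3636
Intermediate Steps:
D(B) = 1/11
s(U) = -48 + 8*U (s(U) = 8*(U - 1*6) = 8*(U - 6) = 8*(-6 + U) = -48 + 8*U)
F = 16 (F = 4² = 16)
c(C) = -47 + 8*C (c(C) = 1 + (-48 + 8*C) = -47 + 8*C)
c(F)*D(-19) = (-47 + 8*16)*(1/11) = (-47 + 128)*(1/11) = 81*(1/11) = 81/11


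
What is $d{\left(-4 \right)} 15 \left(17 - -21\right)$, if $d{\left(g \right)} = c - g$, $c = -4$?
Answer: $0$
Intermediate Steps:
$d{\left(g \right)} = -4 - g$
$d{\left(-4 \right)} 15 \left(17 - -21\right) = \left(-4 - -4\right) 15 \left(17 - -21\right) = \left(-4 + 4\right) 15 \left(17 + 21\right) = 0 \cdot 15 \cdot 38 = 0 \cdot 38 = 0$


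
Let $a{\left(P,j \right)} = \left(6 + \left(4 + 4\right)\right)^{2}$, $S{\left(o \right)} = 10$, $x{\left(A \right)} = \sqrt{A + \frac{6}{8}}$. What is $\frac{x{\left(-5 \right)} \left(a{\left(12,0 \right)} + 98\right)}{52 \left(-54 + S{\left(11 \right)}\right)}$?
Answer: $- \frac{147 i \sqrt{17}}{2288} \approx - 0.2649 i$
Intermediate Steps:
$x{\left(A \right)} = \sqrt{\frac{3}{4} + A}$ ($x{\left(A \right)} = \sqrt{A + 6 \cdot \frac{1}{8}} = \sqrt{A + \frac{3}{4}} = \sqrt{\frac{3}{4} + A}$)
$a{\left(P,j \right)} = 196$ ($a{\left(P,j \right)} = \left(6 + 8\right)^{2} = 14^{2} = 196$)
$\frac{x{\left(-5 \right)} \left(a{\left(12,0 \right)} + 98\right)}{52 \left(-54 + S{\left(11 \right)}\right)} = \frac{\frac{\sqrt{3 + 4 \left(-5\right)}}{2} \left(196 + 98\right)}{52 \left(-54 + 10\right)} = \frac{\frac{\sqrt{3 - 20}}{2} \cdot 294}{52 \left(-44\right)} = \frac{\frac{\sqrt{-17}}{2} \cdot 294}{-2288} = \frac{i \sqrt{17}}{2} \cdot 294 \left(- \frac{1}{2288}\right) = 147 i \sqrt{17} \left(- \frac{1}{2288}\right) = - \frac{147 i \sqrt{17}}{2288}$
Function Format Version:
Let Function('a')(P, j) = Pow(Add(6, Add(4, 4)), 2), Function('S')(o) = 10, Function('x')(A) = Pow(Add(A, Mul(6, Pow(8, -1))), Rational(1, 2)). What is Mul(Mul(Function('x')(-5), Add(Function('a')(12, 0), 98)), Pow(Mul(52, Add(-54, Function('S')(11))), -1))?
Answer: Mul(Rational(-147, 2288), I, Pow(17, Rational(1, 2))) ≈ Mul(-0.26490, I)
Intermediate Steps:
Function('x')(A) = Pow(Add(Rational(3, 4), A), Rational(1, 2)) (Function('x')(A) = Pow(Add(A, Mul(6, Rational(1, 8))), Rational(1, 2)) = Pow(Add(A, Rational(3, 4)), Rational(1, 2)) = Pow(Add(Rational(3, 4), A), Rational(1, 2)))
Function('a')(P, j) = 196 (Function('a')(P, j) = Pow(Add(6, 8), 2) = Pow(14, 2) = 196)
Mul(Mul(Function('x')(-5), Add(Function('a')(12, 0), 98)), Pow(Mul(52, Add(-54, Function('S')(11))), -1)) = Mul(Mul(Mul(Rational(1, 2), Pow(Add(3, Mul(4, -5)), Rational(1, 2))), Add(196, 98)), Pow(Mul(52, Add(-54, 10)), -1)) = Mul(Mul(Mul(Rational(1, 2), Pow(Add(3, -20), Rational(1, 2))), 294), Pow(Mul(52, -44), -1)) = Mul(Mul(Mul(Rational(1, 2), Pow(-17, Rational(1, 2))), 294), Pow(-2288, -1)) = Mul(Mul(Mul(Rational(1, 2), Mul(I, Pow(17, Rational(1, 2)))), 294), Rational(-1, 2288)) = Mul(Mul(Mul(Rational(1, 2), I, Pow(17, Rational(1, 2))), 294), Rational(-1, 2288)) = Mul(Mul(147, I, Pow(17, Rational(1, 2))), Rational(-1, 2288)) = Mul(Rational(-147, 2288), I, Pow(17, Rational(1, 2)))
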